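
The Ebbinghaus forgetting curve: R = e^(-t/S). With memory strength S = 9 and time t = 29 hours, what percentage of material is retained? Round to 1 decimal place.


R = e^(-t/S)
-t/S = -29/9 = -3.222222
R = e^(-3.222222) = 0.039866
Percentage = 0.039866 * 100
= 4.0


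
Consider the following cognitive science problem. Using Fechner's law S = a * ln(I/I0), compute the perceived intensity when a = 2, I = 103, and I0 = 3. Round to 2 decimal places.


S = 2 * ln(103/3)
I/I0 = 34.333333
ln(34.333333) = 3.5361
S = 2 * 3.5361
= 7.07


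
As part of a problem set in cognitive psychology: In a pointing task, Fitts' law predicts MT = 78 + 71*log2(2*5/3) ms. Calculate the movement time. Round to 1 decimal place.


MT = 78 + 71 * log2(2*5/3)
2D/W = 3.333333
log2(3.333333) = 1.737
MT = 78 + 71 * 1.737
= 201.3 ms


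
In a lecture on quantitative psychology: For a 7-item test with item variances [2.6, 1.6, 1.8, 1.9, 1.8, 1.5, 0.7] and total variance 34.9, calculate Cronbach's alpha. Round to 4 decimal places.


alpha = (k/(k-1)) * (1 - sum(s_i^2)/s_total^2)
sum(item variances) = 11.9
k/(k-1) = 7/6 = 1.166667
1 - 11.9/34.9 = 1 - 0.340974 = 0.659026
alpha = 1.166667 * 0.659026
= 0.7689


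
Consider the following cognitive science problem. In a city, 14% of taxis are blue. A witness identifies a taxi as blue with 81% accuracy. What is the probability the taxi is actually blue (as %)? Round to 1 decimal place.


P(blue | says blue) = P(says blue | blue)*P(blue) / [P(says blue | blue)*P(blue) + P(says blue | not blue)*P(not blue)]
Numerator = 0.81 * 0.14 = 0.1134
False identification = 0.19 * 0.86 = 0.1634
P = 0.1134 / (0.1134 + 0.1634)
= 0.1134 / 0.2768
As percentage = 41.0


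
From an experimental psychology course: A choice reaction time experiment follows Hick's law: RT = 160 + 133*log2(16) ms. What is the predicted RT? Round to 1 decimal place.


RT = 160 + 133 * log2(16)
log2(16) = 4.0
RT = 160 + 133 * 4.0
= 160 + 532.0
= 692.0 ms


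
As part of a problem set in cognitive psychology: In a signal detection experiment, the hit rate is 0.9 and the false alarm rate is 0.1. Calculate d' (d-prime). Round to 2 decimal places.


d' = z(HR) - z(FAR)
z(0.9) = 1.2816
z(0.1) = -1.2816
d' = 1.2816 - -1.2816
= 2.56


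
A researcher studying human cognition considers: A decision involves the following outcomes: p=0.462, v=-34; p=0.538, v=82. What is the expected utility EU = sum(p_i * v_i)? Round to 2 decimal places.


EU = sum(p_i * v_i)
0.462 * -34 = -15.708
0.538 * 82 = 44.116
EU = -15.708 + 44.116
= 28.41


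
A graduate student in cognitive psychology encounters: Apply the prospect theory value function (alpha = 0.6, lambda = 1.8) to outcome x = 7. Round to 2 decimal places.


Since x = 7 >= 0, use v(x) = x^0.6
7^0.6 = 3.2141
v(7) = 3.21


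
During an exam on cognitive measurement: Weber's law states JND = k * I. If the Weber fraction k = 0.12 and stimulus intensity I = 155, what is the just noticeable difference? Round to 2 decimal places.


JND = k * I
JND = 0.12 * 155
= 18.60


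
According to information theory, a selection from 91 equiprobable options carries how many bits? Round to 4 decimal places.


H = log2(n)
H = log2(91)
= 6.5078


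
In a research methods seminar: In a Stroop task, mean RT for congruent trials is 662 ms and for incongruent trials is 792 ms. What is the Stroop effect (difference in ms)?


Stroop effect = RT(incongruent) - RT(congruent)
= 792 - 662
= 130 ms


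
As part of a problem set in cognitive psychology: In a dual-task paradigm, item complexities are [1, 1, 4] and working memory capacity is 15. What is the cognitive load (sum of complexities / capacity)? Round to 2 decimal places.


Total complexity = 1 + 1 + 4 = 6
Load = total / capacity = 6 / 15
= 0.40


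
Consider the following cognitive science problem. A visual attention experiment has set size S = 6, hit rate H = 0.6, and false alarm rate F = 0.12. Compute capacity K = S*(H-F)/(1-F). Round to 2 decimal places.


K = S * (H - F) / (1 - F)
H - F = 0.48
1 - F = 0.88
K = 6 * 0.48 / 0.88
= 3.27


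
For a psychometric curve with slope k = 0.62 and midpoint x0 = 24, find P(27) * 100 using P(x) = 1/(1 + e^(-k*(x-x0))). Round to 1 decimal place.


P(x) = 1/(1 + e^(-0.62*(27 - 24)))
Exponent = -0.62 * 3 = -1.86
e^(-1.86) = 0.155673
P = 1/(1 + 0.155673) = 0.865297
Percentage = 86.5


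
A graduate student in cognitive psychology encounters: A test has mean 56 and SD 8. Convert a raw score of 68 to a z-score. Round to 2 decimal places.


z = (X - mu) / sigma
= (68 - 56) / 8
= 12 / 8
= 1.50


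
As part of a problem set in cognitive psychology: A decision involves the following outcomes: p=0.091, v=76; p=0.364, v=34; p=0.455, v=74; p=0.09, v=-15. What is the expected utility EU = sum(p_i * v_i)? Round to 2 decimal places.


EU = sum(p_i * v_i)
0.091 * 76 = 6.916
0.364 * 34 = 12.376
0.455 * 74 = 33.67
0.09 * -15 = -1.35
EU = 6.916 + 12.376 + 33.67 + -1.35
= 51.61


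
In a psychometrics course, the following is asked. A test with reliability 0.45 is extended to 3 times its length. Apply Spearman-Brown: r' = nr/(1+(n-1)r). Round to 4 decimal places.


r_new = n*r / (1 + (n-1)*r)
Numerator = 3 * 0.45 = 1.35
Denominator = 1 + 2 * 0.45 = 1.9
r_new = 1.35 / 1.9
= 0.7105


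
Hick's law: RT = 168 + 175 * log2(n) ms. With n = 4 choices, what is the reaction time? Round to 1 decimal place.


RT = 168 + 175 * log2(4)
log2(4) = 2.0
RT = 168 + 175 * 2.0
= 168 + 350.0
= 518.0 ms


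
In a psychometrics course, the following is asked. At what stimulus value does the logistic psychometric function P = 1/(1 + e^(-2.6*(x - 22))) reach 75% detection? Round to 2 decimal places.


At P = 0.75: 0.75 = 1/(1 + e^(-k*(x-x0)))
Solving: e^(-k*(x-x0)) = 1/3
x = x0 + ln(3)/k
ln(3) = 1.0986
x = 22 + 1.0986/2.6
= 22 + 0.4225
= 22.42


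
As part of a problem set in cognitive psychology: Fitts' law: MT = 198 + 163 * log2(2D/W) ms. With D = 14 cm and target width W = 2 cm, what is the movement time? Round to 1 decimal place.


MT = 198 + 163 * log2(2*14/2)
2D/W = 14.0
log2(14.0) = 3.8074
MT = 198 + 163 * 3.8074
= 818.6 ms


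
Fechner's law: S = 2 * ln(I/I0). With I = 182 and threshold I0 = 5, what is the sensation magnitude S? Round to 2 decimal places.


S = 2 * ln(182/5)
I/I0 = 36.4
ln(36.4) = 3.5946
S = 2 * 3.5946
= 7.19


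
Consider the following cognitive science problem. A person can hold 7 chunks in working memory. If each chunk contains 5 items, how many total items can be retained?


Total items = chunks * items_per_chunk
= 7 * 5
= 35


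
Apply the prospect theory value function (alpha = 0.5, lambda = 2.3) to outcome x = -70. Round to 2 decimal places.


Since x = -70 < 0, use v(x) = -lambda*(-x)^alpha
(-x) = 70
70^0.5 = 8.3666
v(-70) = -2.3 * 8.3666
= -19.24


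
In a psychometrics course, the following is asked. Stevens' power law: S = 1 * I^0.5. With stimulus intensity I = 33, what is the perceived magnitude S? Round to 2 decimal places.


S = 1 * 33^0.5
33^0.5 = 5.7446
S = 1 * 5.7446
= 5.74


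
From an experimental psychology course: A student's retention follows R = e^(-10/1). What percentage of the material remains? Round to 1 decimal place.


R = e^(-t/S)
-t/S = -10/1 = -10.0
R = e^(-10.0) = 4.5e-05
Percentage = 4.5e-05 * 100
= 0.0


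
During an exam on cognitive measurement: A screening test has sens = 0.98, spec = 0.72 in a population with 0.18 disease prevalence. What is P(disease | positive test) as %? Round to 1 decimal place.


PPV = (sens * prev) / (sens * prev + (1-spec) * (1-prev))
Numerator = 0.98 * 0.18 = 0.1764
P(positive and no disease) = (1 - spec) * (1 - prev) = (1 - 0.72) * (1 - 0.18) = 0.2296
Denominator = 0.1764 + 0.2296 = 0.406
PPV = 0.1764 / 0.406 = 0.434483
As percentage = 43.4


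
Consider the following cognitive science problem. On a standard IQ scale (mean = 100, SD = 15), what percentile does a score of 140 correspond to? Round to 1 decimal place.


z = (IQ - mean) / SD
z = (140 - 100) / 15 = 2.6667
Percentile = Phi(2.6667) * 100
Phi(2.6667) = 0.99617
= 99.6


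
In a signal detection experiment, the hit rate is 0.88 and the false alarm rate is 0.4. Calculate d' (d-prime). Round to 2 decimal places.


d' = z(HR) - z(FAR)
z(0.88) = 1.175
z(0.4) = -0.2533
d' = 1.175 - -0.2533
= 1.43


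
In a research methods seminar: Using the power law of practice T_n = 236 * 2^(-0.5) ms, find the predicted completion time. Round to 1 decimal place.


T_n = 236 * 2^(-0.5)
2^(-0.5) = 0.707107
T_n = 236 * 0.707107
= 166.9 ms


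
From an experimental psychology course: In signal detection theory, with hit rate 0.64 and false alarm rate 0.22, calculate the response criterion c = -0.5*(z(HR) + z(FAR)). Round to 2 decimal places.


c = -0.5 * (z(HR) + z(FAR))
z(0.64) = 0.3585
z(0.22) = -0.7722
c = -0.5 * (0.3585 + -0.7722)
= -0.5 * -0.4137
= 0.21


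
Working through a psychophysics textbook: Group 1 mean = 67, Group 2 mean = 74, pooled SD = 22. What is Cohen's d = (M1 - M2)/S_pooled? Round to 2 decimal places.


Cohen's d = (M1 - M2) / S_pooled
= (67 - 74) / 22
= -7 / 22
= -0.32


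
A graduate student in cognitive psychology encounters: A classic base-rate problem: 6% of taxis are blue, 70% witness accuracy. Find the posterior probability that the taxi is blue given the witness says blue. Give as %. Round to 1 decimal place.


P(blue | says blue) = P(says blue | blue)*P(blue) / [P(says blue | blue)*P(blue) + P(says blue | not blue)*P(not blue)]
Numerator = 0.7 * 0.06 = 0.042
False identification = 0.3 * 0.94 = 0.282
P = 0.042 / (0.042 + 0.282)
= 0.042 / 0.324
As percentage = 13.0


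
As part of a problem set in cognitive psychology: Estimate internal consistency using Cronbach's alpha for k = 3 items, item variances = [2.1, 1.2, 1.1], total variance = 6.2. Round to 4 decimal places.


alpha = (k/(k-1)) * (1 - sum(s_i^2)/s_total^2)
sum(item variances) = 4.4
k/(k-1) = 3/2 = 1.5
1 - 4.4/6.2 = 1 - 0.709677 = 0.290323
alpha = 1.5 * 0.290323
= 0.4355


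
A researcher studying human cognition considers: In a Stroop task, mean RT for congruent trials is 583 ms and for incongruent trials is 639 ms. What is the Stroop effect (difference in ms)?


Stroop effect = RT(incongruent) - RT(congruent)
= 639 - 583
= 56 ms


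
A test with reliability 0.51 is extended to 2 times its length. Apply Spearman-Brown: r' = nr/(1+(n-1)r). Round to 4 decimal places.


r_new = n*r / (1 + (n-1)*r)
Numerator = 2 * 0.51 = 1.02
Denominator = 1 + 1 * 0.51 = 1.51
r_new = 1.02 / 1.51
= 0.6755


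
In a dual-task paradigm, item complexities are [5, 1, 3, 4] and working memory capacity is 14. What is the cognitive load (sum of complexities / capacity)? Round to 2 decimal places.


Total complexity = 5 + 1 + 3 + 4 = 13
Load = total / capacity = 13 / 14
= 0.93


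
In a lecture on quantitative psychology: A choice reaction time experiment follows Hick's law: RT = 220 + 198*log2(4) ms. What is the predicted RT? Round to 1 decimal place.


RT = 220 + 198 * log2(4)
log2(4) = 2.0
RT = 220 + 198 * 2.0
= 220 + 396.0
= 616.0 ms


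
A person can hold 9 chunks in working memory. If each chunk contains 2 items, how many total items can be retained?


Total items = chunks * items_per_chunk
= 9 * 2
= 18


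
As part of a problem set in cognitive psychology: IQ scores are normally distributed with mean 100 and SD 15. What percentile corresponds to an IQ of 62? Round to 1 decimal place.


z = (IQ - mean) / SD
z = (62 - 100) / 15 = -2.5333
Percentile = Phi(-2.5333) * 100
Phi(-2.5333) = 0.00565
= 0.6


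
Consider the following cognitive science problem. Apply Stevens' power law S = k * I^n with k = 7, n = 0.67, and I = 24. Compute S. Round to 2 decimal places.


S = 7 * 24^0.67
24^0.67 = 8.4089
S = 7 * 8.4089
= 58.86


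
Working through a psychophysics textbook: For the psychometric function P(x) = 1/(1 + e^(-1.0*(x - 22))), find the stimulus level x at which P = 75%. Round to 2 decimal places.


At P = 0.75: 0.75 = 1/(1 + e^(-k*(x-x0)))
Solving: e^(-k*(x-x0)) = 1/3
x = x0 + ln(3)/k
ln(3) = 1.0986
x = 22 + 1.0986/1.0
= 22 + 1.0986
= 23.10


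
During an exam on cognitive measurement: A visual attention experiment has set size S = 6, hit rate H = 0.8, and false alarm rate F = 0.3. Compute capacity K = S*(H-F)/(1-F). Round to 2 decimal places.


K = S * (H - F) / (1 - F)
H - F = 0.5
1 - F = 0.7
K = 6 * 0.5 / 0.7
= 4.29


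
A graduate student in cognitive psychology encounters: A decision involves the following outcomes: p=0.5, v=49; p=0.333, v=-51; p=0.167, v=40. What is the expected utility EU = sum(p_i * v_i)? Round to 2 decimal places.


EU = sum(p_i * v_i)
0.5 * 49 = 24.5
0.333 * -51 = -16.983
0.167 * 40 = 6.68
EU = 24.5 + -16.983 + 6.68
= 14.20


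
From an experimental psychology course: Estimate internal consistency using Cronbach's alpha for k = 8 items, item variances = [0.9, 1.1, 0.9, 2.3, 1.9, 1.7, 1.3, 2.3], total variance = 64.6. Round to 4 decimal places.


alpha = (k/(k-1)) * (1 - sum(s_i^2)/s_total^2)
sum(item variances) = 12.4
k/(k-1) = 8/7 = 1.142857
1 - 12.4/64.6 = 1 - 0.19195 = 0.80805
alpha = 1.142857 * 0.80805
= 0.9235


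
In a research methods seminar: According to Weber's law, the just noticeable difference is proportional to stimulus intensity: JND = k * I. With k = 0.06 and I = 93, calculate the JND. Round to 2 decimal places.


JND = k * I
JND = 0.06 * 93
= 5.58


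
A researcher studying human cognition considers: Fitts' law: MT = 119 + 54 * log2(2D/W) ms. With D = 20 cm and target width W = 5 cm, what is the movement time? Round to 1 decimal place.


MT = 119 + 54 * log2(2*20/5)
2D/W = 8.0
log2(8.0) = 3.0
MT = 119 + 54 * 3.0
= 281.0 ms


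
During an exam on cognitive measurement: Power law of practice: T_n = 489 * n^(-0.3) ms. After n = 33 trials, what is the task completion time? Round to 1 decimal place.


T_n = 489 * 33^(-0.3)
33^(-0.3) = 0.350305
T_n = 489 * 0.350305
= 171.3 ms


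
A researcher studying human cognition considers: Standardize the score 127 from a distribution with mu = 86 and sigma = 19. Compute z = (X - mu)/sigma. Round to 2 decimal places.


z = (X - mu) / sigma
= (127 - 86) / 19
= 41 / 19
= 2.16


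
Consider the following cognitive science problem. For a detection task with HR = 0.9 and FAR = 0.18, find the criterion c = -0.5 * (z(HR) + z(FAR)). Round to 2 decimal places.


c = -0.5 * (z(HR) + z(FAR))
z(0.9) = 1.2816
z(0.18) = -0.9154
c = -0.5 * (1.2816 + -0.9154)
= -0.5 * 0.3662
= -0.18


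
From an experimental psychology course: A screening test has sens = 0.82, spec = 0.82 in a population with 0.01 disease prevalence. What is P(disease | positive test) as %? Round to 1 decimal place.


PPV = (sens * prev) / (sens * prev + (1-spec) * (1-prev))
Numerator = 0.82 * 0.01 = 0.0082
P(positive and no disease) = (1 - spec) * (1 - prev) = (1 - 0.82) * (1 - 0.01) = 0.1782
Denominator = 0.0082 + 0.1782 = 0.1864
PPV = 0.0082 / 0.1864 = 0.043991
As percentage = 4.4


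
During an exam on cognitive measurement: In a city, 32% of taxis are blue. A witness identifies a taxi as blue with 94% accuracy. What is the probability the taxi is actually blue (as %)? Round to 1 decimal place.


P(blue | says blue) = P(says blue | blue)*P(blue) / [P(says blue | blue)*P(blue) + P(says blue | not blue)*P(not blue)]
Numerator = 0.94 * 0.32 = 0.3008
False identification = 0.06 * 0.68 = 0.0408
P = 0.3008 / (0.3008 + 0.0408)
= 0.3008 / 0.3416
As percentage = 88.1


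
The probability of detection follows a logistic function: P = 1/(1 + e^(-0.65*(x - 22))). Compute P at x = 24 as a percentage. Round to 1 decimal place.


P(x) = 1/(1 + e^(-0.65*(24 - 22)))
Exponent = -0.65 * 2 = -1.3
e^(-1.3) = 0.272532
P = 1/(1 + 0.272532) = 0.785835
Percentage = 78.6


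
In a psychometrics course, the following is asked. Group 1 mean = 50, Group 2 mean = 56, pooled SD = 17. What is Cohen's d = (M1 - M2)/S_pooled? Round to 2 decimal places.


Cohen's d = (M1 - M2) / S_pooled
= (50 - 56) / 17
= -6 / 17
= -0.35


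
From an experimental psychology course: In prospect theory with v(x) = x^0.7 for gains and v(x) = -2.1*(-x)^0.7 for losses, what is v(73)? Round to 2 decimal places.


Since x = 73 >= 0, use v(x) = x^0.7
73^0.7 = 20.1524
v(73) = 20.15


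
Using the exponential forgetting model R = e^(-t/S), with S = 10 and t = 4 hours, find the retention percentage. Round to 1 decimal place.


R = e^(-t/S)
-t/S = -4/10 = -0.4
R = e^(-0.4) = 0.67032
Percentage = 0.67032 * 100
= 67.0


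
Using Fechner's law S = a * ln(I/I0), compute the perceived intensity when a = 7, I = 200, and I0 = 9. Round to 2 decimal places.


S = 7 * ln(200/9)
I/I0 = 22.222222
ln(22.222222) = 3.1011
S = 7 * 3.1011
= 21.71


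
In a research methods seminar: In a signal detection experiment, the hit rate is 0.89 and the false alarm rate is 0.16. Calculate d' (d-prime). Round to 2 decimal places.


d' = z(HR) - z(FAR)
z(0.89) = 1.2265
z(0.16) = -0.9945
d' = 1.2265 - -0.9945
= 2.22


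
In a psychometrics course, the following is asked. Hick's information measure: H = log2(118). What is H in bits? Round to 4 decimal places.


H = log2(n)
H = log2(118)
= 6.8826


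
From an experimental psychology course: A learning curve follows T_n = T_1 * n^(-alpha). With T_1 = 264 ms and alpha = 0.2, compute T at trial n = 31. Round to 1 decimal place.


T_n = 264 * 31^(-0.2)
31^(-0.2) = 0.503185
T_n = 264 * 0.503185
= 132.8 ms


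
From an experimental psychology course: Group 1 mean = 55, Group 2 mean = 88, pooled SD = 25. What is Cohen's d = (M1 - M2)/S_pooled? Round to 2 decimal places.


Cohen's d = (M1 - M2) / S_pooled
= (55 - 88) / 25
= -33 / 25
= -1.32


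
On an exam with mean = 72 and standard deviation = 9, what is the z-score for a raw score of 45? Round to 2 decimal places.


z = (X - mu) / sigma
= (45 - 72) / 9
= -27 / 9
= -3.00


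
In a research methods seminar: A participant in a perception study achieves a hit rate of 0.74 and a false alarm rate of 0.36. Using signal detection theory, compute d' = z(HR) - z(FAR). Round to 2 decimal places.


d' = z(HR) - z(FAR)
z(0.74) = 0.6433
z(0.36) = -0.3585
d' = 0.6433 - -0.3585
= 1.00


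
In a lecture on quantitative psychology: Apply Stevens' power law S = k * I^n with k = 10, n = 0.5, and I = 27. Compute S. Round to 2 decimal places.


S = 10 * 27^0.5
27^0.5 = 5.1962
S = 10 * 5.1962
= 51.96


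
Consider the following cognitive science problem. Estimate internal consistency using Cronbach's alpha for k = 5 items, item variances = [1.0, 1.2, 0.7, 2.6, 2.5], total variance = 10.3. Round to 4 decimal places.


alpha = (k/(k-1)) * (1 - sum(s_i^2)/s_total^2)
sum(item variances) = 8.0
k/(k-1) = 5/4 = 1.25
1 - 8.0/10.3 = 1 - 0.776699 = 0.223301
alpha = 1.25 * 0.223301
= 0.2791


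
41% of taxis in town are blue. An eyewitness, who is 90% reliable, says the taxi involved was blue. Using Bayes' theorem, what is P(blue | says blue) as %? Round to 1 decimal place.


P(blue | says blue) = P(says blue | blue)*P(blue) / [P(says blue | blue)*P(blue) + P(says blue | not blue)*P(not blue)]
Numerator = 0.9 * 0.41 = 0.369
False identification = 0.1 * 0.59 = 0.059
P = 0.369 / (0.369 + 0.059)
= 0.369 / 0.428
As percentage = 86.2


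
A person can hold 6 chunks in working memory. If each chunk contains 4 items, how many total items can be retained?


Total items = chunks * items_per_chunk
= 6 * 4
= 24


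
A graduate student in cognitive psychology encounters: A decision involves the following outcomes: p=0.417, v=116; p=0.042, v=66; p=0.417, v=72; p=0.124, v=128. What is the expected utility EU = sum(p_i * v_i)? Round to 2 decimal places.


EU = sum(p_i * v_i)
0.417 * 116 = 48.372
0.042 * 66 = 2.772
0.417 * 72 = 30.024
0.124 * 128 = 15.872
EU = 48.372 + 2.772 + 30.024 + 15.872
= 97.04


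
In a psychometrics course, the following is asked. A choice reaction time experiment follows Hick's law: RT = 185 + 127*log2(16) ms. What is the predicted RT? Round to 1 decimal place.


RT = 185 + 127 * log2(16)
log2(16) = 4.0
RT = 185 + 127 * 4.0
= 185 + 508.0
= 693.0 ms


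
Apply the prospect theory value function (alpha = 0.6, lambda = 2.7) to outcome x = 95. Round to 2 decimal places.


Since x = 95 >= 0, use v(x) = x^0.6
95^0.6 = 15.3686
v(95) = 15.37


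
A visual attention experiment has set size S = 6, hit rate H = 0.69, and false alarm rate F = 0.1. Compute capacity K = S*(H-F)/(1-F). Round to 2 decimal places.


K = S * (H - F) / (1 - F)
H - F = 0.59
1 - F = 0.9
K = 6 * 0.59 / 0.9
= 3.93


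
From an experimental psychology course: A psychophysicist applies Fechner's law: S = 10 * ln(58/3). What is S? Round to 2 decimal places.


S = 10 * ln(58/3)
I/I0 = 19.333333
ln(19.333333) = 2.9618
S = 10 * 2.9618
= 29.62


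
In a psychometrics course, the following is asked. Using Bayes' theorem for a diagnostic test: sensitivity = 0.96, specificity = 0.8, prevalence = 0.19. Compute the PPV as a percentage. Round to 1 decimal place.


PPV = (sens * prev) / (sens * prev + (1-spec) * (1-prev))
Numerator = 0.96 * 0.19 = 0.1824
P(positive and no disease) = (1 - spec) * (1 - prev) = (1 - 0.8) * (1 - 0.19) = 0.162
Denominator = 0.1824 + 0.162 = 0.3444
PPV = 0.1824 / 0.3444 = 0.529617
As percentage = 53.0


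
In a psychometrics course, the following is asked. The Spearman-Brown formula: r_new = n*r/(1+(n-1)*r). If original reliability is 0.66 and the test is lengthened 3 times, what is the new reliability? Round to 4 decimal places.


r_new = n*r / (1 + (n-1)*r)
Numerator = 3 * 0.66 = 1.98
Denominator = 1 + 2 * 0.66 = 2.32
r_new = 1.98 / 2.32
= 0.8534


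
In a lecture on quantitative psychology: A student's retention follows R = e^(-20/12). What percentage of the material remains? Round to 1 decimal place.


R = e^(-t/S)
-t/S = -20/12 = -1.666667
R = e^(-1.666667) = 0.188876
Percentage = 0.188876 * 100
= 18.9


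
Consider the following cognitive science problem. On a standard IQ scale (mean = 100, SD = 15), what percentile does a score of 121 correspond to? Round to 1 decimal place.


z = (IQ - mean) / SD
z = (121 - 100) / 15 = 1.4
Percentile = Phi(1.4) * 100
Phi(1.4) = 0.919243
= 91.9


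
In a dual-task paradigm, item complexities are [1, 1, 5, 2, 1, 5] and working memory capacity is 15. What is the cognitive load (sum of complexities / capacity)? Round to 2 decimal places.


Total complexity = 1 + 1 + 5 + 2 + 1 + 5 = 15
Load = total / capacity = 15 / 15
= 1.00


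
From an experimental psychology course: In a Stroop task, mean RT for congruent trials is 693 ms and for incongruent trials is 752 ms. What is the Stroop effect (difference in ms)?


Stroop effect = RT(incongruent) - RT(congruent)
= 752 - 693
= 59 ms


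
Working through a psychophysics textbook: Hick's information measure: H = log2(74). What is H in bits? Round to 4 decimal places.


H = log2(n)
H = log2(74)
= 6.2095


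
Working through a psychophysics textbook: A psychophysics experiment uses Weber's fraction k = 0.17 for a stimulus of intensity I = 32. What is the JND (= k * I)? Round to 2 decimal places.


JND = k * I
JND = 0.17 * 32
= 5.44


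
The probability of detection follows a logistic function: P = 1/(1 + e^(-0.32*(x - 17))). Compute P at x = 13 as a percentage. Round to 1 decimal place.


P(x) = 1/(1 + e^(-0.32*(13 - 17)))
Exponent = -0.32 * -4 = 1.28
e^(1.28) = 3.59664
P = 1/(1 + 3.59664) = 0.21755
Percentage = 21.8


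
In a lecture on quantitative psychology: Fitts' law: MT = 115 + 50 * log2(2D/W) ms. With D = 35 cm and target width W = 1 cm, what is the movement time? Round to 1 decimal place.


MT = 115 + 50 * log2(2*35/1)
2D/W = 70.0
log2(70.0) = 6.1293
MT = 115 + 50 * 6.1293
= 421.5 ms


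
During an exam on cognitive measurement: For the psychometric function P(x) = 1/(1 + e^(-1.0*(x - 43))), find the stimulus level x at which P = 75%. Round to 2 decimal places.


At P = 0.75: 0.75 = 1/(1 + e^(-k*(x-x0)))
Solving: e^(-k*(x-x0)) = 1/3
x = x0 + ln(3)/k
ln(3) = 1.0986
x = 43 + 1.0986/1.0
= 43 + 1.0986
= 44.10


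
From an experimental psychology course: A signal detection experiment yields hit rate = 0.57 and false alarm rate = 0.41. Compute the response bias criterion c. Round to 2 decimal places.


c = -0.5 * (z(HR) + z(FAR))
z(0.57) = 0.1764
z(0.41) = -0.2275
c = -0.5 * (0.1764 + -0.2275)
= -0.5 * -0.0511
= 0.03


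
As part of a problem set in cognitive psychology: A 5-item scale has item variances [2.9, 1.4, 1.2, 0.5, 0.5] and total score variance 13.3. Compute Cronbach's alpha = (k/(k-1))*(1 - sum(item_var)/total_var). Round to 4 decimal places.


alpha = (k/(k-1)) * (1 - sum(s_i^2)/s_total^2)
sum(item variances) = 6.5
k/(k-1) = 5/4 = 1.25
1 - 6.5/13.3 = 1 - 0.488722 = 0.511278
alpha = 1.25 * 0.511278
= 0.6391


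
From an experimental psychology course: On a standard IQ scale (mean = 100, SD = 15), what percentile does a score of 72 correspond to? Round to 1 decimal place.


z = (IQ - mean) / SD
z = (72 - 100) / 15 = -1.8667
Percentile = Phi(-1.8667) * 100
Phi(-1.8667) = 0.030972
= 3.1


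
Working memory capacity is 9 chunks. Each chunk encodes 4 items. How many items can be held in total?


Total items = chunks * items_per_chunk
= 9 * 4
= 36


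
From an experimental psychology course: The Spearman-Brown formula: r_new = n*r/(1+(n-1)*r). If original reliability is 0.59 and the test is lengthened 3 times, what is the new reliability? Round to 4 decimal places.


r_new = n*r / (1 + (n-1)*r)
Numerator = 3 * 0.59 = 1.77
Denominator = 1 + 2 * 0.59 = 2.18
r_new = 1.77 / 2.18
= 0.8119


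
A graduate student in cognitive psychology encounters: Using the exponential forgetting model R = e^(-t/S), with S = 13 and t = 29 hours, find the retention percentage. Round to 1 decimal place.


R = e^(-t/S)
-t/S = -29/13 = -2.230769
R = e^(-2.230769) = 0.107446
Percentage = 0.107446 * 100
= 10.7


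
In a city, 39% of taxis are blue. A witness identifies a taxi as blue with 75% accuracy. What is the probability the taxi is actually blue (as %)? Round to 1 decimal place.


P(blue | says blue) = P(says blue | blue)*P(blue) / [P(says blue | blue)*P(blue) + P(says blue | not blue)*P(not blue)]
Numerator = 0.75 * 0.39 = 0.2925
False identification = 0.25 * 0.61 = 0.1525
P = 0.2925 / (0.2925 + 0.1525)
= 0.2925 / 0.445
As percentage = 65.7


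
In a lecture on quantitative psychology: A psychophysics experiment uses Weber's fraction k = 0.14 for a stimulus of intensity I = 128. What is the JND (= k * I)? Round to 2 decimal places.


JND = k * I
JND = 0.14 * 128
= 17.92


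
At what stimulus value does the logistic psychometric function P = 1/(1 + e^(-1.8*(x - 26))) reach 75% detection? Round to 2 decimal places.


At P = 0.75: 0.75 = 1/(1 + e^(-k*(x-x0)))
Solving: e^(-k*(x-x0)) = 1/3
x = x0 + ln(3)/k
ln(3) = 1.0986
x = 26 + 1.0986/1.8
= 26 + 0.6103
= 26.61


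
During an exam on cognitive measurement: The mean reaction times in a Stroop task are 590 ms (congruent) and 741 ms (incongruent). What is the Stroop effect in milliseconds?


Stroop effect = RT(incongruent) - RT(congruent)
= 741 - 590
= 151 ms


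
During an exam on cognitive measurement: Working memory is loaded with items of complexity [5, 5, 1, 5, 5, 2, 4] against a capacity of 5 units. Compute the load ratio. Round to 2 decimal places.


Total complexity = 5 + 5 + 1 + 5 + 5 + 2 + 4 = 27
Load = total / capacity = 27 / 5
= 5.40


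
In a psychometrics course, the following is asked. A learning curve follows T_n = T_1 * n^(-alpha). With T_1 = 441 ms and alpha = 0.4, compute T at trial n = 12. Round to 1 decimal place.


T_n = 441 * 12^(-0.4)
12^(-0.4) = 0.370107
T_n = 441 * 0.370107
= 163.2 ms


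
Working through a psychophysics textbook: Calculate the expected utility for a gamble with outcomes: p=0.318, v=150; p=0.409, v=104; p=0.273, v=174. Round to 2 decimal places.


EU = sum(p_i * v_i)
0.318 * 150 = 47.7
0.409 * 104 = 42.536
0.273 * 174 = 47.502
EU = 47.7 + 42.536 + 47.502
= 137.74


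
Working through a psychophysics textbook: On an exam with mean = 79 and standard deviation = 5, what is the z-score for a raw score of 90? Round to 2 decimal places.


z = (X - mu) / sigma
= (90 - 79) / 5
= 11 / 5
= 2.20


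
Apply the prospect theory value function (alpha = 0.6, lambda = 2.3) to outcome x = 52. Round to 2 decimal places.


Since x = 52 >= 0, use v(x) = x^0.6
52^0.6 = 10.7054
v(52) = 10.71


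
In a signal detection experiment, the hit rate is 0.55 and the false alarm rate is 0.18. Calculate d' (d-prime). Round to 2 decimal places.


d' = z(HR) - z(FAR)
z(0.55) = 0.1257
z(0.18) = -0.9154
d' = 0.1257 - -0.9154
= 1.04


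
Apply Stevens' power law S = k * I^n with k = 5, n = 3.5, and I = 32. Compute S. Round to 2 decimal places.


S = 5 * 32^3.5
32^3.5 = 185363.8
S = 5 * 185363.8
= 926819.00


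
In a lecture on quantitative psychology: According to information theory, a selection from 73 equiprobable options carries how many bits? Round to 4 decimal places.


H = log2(n)
H = log2(73)
= 6.1898


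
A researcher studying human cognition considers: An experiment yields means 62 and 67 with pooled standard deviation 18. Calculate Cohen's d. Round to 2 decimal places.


Cohen's d = (M1 - M2) / S_pooled
= (62 - 67) / 18
= -5 / 18
= -0.28


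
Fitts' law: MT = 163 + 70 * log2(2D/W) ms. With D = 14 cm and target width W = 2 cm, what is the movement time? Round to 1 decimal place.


MT = 163 + 70 * log2(2*14/2)
2D/W = 14.0
log2(14.0) = 3.8074
MT = 163 + 70 * 3.8074
= 429.5 ms


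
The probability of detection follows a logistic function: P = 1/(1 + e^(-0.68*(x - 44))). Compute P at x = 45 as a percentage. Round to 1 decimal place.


P(x) = 1/(1 + e^(-0.68*(45 - 44)))
Exponent = -0.68 * 1 = -0.68
e^(-0.68) = 0.506617
P = 1/(1 + 0.506617) = 0.663739
Percentage = 66.4


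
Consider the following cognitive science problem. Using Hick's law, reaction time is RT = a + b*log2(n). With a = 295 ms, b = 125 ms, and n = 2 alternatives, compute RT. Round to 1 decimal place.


RT = 295 + 125 * log2(2)
log2(2) = 1.0
RT = 295 + 125 * 1.0
= 295 + 125.0
= 420.0 ms


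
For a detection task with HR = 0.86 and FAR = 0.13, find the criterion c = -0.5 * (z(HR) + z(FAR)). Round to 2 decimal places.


c = -0.5 * (z(HR) + z(FAR))
z(0.86) = 1.0803
z(0.13) = -1.1264
c = -0.5 * (1.0803 + -1.1264)
= -0.5 * -0.0461
= 0.02


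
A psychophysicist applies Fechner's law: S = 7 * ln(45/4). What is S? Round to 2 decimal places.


S = 7 * ln(45/4)
I/I0 = 11.25
ln(11.25) = 2.4204
S = 7 * 2.4204
= 16.94


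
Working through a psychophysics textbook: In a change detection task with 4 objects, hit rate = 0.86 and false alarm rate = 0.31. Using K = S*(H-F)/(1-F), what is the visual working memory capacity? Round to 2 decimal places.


K = S * (H - F) / (1 - F)
H - F = 0.55
1 - F = 0.69
K = 4 * 0.55 / 0.69
= 3.19


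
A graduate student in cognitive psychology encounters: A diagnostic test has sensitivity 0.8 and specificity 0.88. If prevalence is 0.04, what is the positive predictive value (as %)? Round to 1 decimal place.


PPV = (sens * prev) / (sens * prev + (1-spec) * (1-prev))
Numerator = 0.8 * 0.04 = 0.032
P(positive and no disease) = (1 - spec) * (1 - prev) = (1 - 0.88) * (1 - 0.04) = 0.1152
Denominator = 0.032 + 0.1152 = 0.1472
PPV = 0.032 / 0.1472 = 0.217391
As percentage = 21.7


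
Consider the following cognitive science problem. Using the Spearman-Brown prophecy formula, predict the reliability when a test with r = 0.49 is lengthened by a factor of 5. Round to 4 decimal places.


r_new = n*r / (1 + (n-1)*r)
Numerator = 5 * 0.49 = 2.45
Denominator = 1 + 4 * 0.49 = 2.96
r_new = 2.45 / 2.96
= 0.8277


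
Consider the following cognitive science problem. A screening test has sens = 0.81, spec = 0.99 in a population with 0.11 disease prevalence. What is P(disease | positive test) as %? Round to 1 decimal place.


PPV = (sens * prev) / (sens * prev + (1-spec) * (1-prev))
Numerator = 0.81 * 0.11 = 0.0891
P(positive and no disease) = (1 - spec) * (1 - prev) = (1 - 0.99) * (1 - 0.11) = 0.0089
Denominator = 0.0891 + 0.0089 = 0.098
PPV = 0.0891 / 0.098 = 0.909184
As percentage = 90.9


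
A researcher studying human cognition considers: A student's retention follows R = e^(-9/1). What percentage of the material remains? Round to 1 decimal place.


R = e^(-t/S)
-t/S = -9/1 = -9.0
R = e^(-9.0) = 0.000123
Percentage = 0.000123 * 100
= 0.0


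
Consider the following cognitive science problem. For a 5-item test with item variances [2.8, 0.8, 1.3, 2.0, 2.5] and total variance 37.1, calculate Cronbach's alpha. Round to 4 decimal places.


alpha = (k/(k-1)) * (1 - sum(s_i^2)/s_total^2)
sum(item variances) = 9.4
k/(k-1) = 5/4 = 1.25
1 - 9.4/37.1 = 1 - 0.253369 = 0.746631
alpha = 1.25 * 0.746631
= 0.9333


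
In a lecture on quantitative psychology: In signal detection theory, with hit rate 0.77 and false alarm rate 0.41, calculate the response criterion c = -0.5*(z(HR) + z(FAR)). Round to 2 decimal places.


c = -0.5 * (z(HR) + z(FAR))
z(0.77) = 0.7388
z(0.41) = -0.2275
c = -0.5 * (0.7388 + -0.2275)
= -0.5 * 0.5113
= -0.26


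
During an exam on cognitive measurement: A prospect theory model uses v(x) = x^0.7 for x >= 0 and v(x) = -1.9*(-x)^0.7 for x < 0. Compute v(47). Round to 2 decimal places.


Since x = 47 >= 0, use v(x) = x^0.7
47^0.7 = 14.807
v(47) = 14.81


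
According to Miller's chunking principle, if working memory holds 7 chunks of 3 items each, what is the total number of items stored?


Total items = chunks * items_per_chunk
= 7 * 3
= 21


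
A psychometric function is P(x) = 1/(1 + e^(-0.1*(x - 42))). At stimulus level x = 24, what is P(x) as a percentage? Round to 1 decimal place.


P(x) = 1/(1 + e^(-0.1*(24 - 42)))
Exponent = -0.1 * -18 = 1.8
e^(1.8) = 6.049647
P = 1/(1 + 6.049647) = 0.141851
Percentage = 14.2


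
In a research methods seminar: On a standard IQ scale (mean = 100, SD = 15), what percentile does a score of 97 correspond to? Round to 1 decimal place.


z = (IQ - mean) / SD
z = (97 - 100) / 15 = -0.2
Percentile = Phi(-0.2) * 100
Phi(-0.2) = 0.42074
= 42.1


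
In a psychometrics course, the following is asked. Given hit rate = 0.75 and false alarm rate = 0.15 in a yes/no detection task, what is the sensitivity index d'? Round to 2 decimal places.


d' = z(HR) - z(FAR)
z(0.75) = 0.6745
z(0.15) = -1.0364
d' = 0.6745 - -1.0364
= 1.71


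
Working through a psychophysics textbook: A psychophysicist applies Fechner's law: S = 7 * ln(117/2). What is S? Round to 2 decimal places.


S = 7 * ln(117/2)
I/I0 = 58.5
ln(58.5) = 4.069
S = 7 * 4.069
= 28.48


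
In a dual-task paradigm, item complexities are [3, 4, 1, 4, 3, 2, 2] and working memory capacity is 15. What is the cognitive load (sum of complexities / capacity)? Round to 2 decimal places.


Total complexity = 3 + 4 + 1 + 4 + 3 + 2 + 2 = 19
Load = total / capacity = 19 / 15
= 1.27


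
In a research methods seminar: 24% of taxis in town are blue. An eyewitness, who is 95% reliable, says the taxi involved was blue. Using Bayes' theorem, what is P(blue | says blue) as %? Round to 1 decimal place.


P(blue | says blue) = P(says blue | blue)*P(blue) / [P(says blue | blue)*P(blue) + P(says blue | not blue)*P(not blue)]
Numerator = 0.95 * 0.24 = 0.228
False identification = 0.05 * 0.76 = 0.038
P = 0.228 / (0.228 + 0.038)
= 0.228 / 0.266
As percentage = 85.7


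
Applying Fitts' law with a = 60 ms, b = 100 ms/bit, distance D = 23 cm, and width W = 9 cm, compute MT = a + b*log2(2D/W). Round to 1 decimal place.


MT = 60 + 100 * log2(2*23/9)
2D/W = 5.111111
log2(5.111111) = 2.3536
MT = 60 + 100 * 2.3536
= 295.4 ms


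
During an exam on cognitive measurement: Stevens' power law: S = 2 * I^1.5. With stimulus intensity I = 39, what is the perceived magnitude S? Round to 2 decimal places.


S = 2 * 39^1.5
39^1.5 = 243.5549
S = 2 * 243.5549
= 487.11


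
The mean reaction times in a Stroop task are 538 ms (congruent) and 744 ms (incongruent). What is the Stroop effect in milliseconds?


Stroop effect = RT(incongruent) - RT(congruent)
= 744 - 538
= 206 ms


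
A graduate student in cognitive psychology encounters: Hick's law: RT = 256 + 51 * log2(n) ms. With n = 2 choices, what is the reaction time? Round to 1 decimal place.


RT = 256 + 51 * log2(2)
log2(2) = 1.0
RT = 256 + 51 * 1.0
= 256 + 51.0
= 307.0 ms


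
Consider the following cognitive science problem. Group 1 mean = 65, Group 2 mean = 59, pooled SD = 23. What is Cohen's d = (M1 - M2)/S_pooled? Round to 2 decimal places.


Cohen's d = (M1 - M2) / S_pooled
= (65 - 59) / 23
= 6 / 23
= 0.26


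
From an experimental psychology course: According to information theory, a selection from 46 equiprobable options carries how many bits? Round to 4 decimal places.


H = log2(n)
H = log2(46)
= 5.5236


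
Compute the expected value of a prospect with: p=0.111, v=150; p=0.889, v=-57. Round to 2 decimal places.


EU = sum(p_i * v_i)
0.111 * 150 = 16.65
0.889 * -57 = -50.673
EU = 16.65 + -50.673
= -34.02


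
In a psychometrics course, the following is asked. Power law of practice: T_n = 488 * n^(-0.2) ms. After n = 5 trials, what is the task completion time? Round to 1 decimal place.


T_n = 488 * 5^(-0.2)
5^(-0.2) = 0.72478
T_n = 488 * 0.72478
= 353.7 ms


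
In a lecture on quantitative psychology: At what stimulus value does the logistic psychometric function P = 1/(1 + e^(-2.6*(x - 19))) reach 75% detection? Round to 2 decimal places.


At P = 0.75: 0.75 = 1/(1 + e^(-k*(x-x0)))
Solving: e^(-k*(x-x0)) = 1/3
x = x0 + ln(3)/k
ln(3) = 1.0986
x = 19 + 1.0986/2.6
= 19 + 0.4225
= 19.42


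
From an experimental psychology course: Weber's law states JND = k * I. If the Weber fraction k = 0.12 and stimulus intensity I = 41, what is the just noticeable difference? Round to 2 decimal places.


JND = k * I
JND = 0.12 * 41
= 4.92


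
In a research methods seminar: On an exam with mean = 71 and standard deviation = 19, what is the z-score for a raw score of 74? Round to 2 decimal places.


z = (X - mu) / sigma
= (74 - 71) / 19
= 3 / 19
= 0.16


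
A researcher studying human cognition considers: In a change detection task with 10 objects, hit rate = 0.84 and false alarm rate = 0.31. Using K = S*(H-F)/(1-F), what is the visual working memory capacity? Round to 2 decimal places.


K = S * (H - F) / (1 - F)
H - F = 0.53
1 - F = 0.69
K = 10 * 0.53 / 0.69
= 7.68


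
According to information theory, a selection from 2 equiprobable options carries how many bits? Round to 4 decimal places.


H = log2(n)
H = log2(2)
= 1.0000


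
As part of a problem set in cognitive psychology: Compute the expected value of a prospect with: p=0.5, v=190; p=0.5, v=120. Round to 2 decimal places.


EU = sum(p_i * v_i)
0.5 * 190 = 95.0
0.5 * 120 = 60.0
EU = 95.0 + 60.0
= 155.00


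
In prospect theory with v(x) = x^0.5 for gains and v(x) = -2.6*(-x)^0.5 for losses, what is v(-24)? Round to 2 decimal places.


Since x = -24 < 0, use v(x) = -lambda*(-x)^alpha
(-x) = 24
24^0.5 = 4.899
v(-24) = -2.6 * 4.899
= -12.74


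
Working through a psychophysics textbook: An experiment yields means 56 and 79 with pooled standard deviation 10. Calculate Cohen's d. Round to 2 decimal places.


Cohen's d = (M1 - M2) / S_pooled
= (56 - 79) / 10
= -23 / 10
= -2.30


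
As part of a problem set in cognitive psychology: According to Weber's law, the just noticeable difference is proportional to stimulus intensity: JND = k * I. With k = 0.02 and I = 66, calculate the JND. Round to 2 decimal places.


JND = k * I
JND = 0.02 * 66
= 1.32


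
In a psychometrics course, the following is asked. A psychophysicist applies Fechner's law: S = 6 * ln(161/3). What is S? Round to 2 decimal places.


S = 6 * ln(161/3)
I/I0 = 53.666667
ln(53.666667) = 3.9828
S = 6 * 3.9828
= 23.90
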